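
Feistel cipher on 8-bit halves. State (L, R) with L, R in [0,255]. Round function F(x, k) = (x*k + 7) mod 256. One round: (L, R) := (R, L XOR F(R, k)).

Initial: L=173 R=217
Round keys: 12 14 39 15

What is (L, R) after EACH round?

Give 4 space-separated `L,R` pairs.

Round 1 (k=12): L=217 R=158
Round 2 (k=14): L=158 R=114
Round 3 (k=39): L=114 R=251
Round 4 (k=15): L=251 R=206

Answer: 217,158 158,114 114,251 251,206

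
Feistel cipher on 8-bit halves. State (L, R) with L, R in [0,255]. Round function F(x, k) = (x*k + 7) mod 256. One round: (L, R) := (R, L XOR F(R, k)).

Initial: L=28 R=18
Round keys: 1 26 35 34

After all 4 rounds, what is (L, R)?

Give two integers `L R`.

Answer: 61 186

Derivation:
Round 1 (k=1): L=18 R=5
Round 2 (k=26): L=5 R=155
Round 3 (k=35): L=155 R=61
Round 4 (k=34): L=61 R=186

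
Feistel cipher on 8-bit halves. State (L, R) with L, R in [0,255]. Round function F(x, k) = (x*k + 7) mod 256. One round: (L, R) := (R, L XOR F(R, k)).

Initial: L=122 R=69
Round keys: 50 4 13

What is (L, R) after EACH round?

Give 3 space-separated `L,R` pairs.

Answer: 69,251 251,182 182,190

Derivation:
Round 1 (k=50): L=69 R=251
Round 2 (k=4): L=251 R=182
Round 3 (k=13): L=182 R=190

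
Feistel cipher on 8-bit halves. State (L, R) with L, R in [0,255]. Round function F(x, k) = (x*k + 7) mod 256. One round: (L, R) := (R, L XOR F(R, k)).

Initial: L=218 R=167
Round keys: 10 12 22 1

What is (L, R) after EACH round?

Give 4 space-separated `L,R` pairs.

Answer: 167,87 87,188 188,120 120,195

Derivation:
Round 1 (k=10): L=167 R=87
Round 2 (k=12): L=87 R=188
Round 3 (k=22): L=188 R=120
Round 4 (k=1): L=120 R=195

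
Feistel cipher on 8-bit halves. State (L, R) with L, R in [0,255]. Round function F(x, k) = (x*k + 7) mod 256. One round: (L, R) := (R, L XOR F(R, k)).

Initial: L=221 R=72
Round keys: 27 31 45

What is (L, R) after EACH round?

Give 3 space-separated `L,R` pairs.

Round 1 (k=27): L=72 R=66
Round 2 (k=31): L=66 R=77
Round 3 (k=45): L=77 R=210

Answer: 72,66 66,77 77,210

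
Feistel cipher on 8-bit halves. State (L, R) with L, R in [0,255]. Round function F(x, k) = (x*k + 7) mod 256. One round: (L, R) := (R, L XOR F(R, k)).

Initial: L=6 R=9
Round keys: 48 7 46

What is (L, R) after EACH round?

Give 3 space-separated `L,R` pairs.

Answer: 9,177 177,215 215,24

Derivation:
Round 1 (k=48): L=9 R=177
Round 2 (k=7): L=177 R=215
Round 3 (k=46): L=215 R=24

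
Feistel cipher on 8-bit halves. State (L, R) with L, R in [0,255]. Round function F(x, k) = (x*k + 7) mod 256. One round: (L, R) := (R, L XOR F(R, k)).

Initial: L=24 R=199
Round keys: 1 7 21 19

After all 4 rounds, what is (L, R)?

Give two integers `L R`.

Answer: 243 54

Derivation:
Round 1 (k=1): L=199 R=214
Round 2 (k=7): L=214 R=38
Round 3 (k=21): L=38 R=243
Round 4 (k=19): L=243 R=54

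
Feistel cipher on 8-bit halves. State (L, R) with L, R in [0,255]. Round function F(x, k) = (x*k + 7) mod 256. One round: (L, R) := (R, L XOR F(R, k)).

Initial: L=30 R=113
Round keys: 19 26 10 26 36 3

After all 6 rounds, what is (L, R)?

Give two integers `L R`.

Answer: 116 96

Derivation:
Round 1 (k=19): L=113 R=116
Round 2 (k=26): L=116 R=190
Round 3 (k=10): L=190 R=7
Round 4 (k=26): L=7 R=3
Round 5 (k=36): L=3 R=116
Round 6 (k=3): L=116 R=96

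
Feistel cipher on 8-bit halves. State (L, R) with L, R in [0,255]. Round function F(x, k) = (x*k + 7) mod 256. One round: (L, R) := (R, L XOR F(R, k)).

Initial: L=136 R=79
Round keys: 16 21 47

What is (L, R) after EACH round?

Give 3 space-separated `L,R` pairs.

Answer: 79,127 127,61 61,69

Derivation:
Round 1 (k=16): L=79 R=127
Round 2 (k=21): L=127 R=61
Round 3 (k=47): L=61 R=69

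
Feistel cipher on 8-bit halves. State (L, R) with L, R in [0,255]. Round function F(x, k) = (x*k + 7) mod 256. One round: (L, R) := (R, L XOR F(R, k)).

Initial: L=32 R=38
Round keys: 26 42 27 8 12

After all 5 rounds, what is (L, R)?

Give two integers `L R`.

Answer: 252 172

Derivation:
Round 1 (k=26): L=38 R=195
Round 2 (k=42): L=195 R=35
Round 3 (k=27): L=35 R=123
Round 4 (k=8): L=123 R=252
Round 5 (k=12): L=252 R=172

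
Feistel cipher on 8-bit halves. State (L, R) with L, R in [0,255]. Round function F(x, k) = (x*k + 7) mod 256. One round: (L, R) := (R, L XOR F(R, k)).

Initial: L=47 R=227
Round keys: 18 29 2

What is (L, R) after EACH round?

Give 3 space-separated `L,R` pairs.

Answer: 227,210 210,50 50,185

Derivation:
Round 1 (k=18): L=227 R=210
Round 2 (k=29): L=210 R=50
Round 3 (k=2): L=50 R=185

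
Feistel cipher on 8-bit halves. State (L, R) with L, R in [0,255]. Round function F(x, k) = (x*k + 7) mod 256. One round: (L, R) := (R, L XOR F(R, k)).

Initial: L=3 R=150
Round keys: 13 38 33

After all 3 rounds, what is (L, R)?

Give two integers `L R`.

Round 1 (k=13): L=150 R=166
Round 2 (k=38): L=166 R=61
Round 3 (k=33): L=61 R=66

Answer: 61 66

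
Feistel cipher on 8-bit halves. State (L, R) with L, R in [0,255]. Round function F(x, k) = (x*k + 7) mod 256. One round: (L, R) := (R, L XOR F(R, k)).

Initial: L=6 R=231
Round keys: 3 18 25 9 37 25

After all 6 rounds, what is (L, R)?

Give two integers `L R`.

Round 1 (k=3): L=231 R=186
Round 2 (k=18): L=186 R=252
Round 3 (k=25): L=252 R=25
Round 4 (k=9): L=25 R=20
Round 5 (k=37): L=20 R=242
Round 6 (k=25): L=242 R=189

Answer: 242 189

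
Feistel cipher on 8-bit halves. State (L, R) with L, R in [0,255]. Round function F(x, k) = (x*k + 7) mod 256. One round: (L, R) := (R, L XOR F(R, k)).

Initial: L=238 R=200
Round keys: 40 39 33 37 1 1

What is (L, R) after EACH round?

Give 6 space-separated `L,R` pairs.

Answer: 200,169 169,14 14,124 124,253 253,120 120,130

Derivation:
Round 1 (k=40): L=200 R=169
Round 2 (k=39): L=169 R=14
Round 3 (k=33): L=14 R=124
Round 4 (k=37): L=124 R=253
Round 5 (k=1): L=253 R=120
Round 6 (k=1): L=120 R=130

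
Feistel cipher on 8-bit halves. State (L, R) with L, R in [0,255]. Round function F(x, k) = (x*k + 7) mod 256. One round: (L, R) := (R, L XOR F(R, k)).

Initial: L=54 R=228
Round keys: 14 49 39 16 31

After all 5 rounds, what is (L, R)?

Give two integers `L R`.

Answer: 67 174

Derivation:
Round 1 (k=14): L=228 R=73
Round 2 (k=49): L=73 R=228
Round 3 (k=39): L=228 R=138
Round 4 (k=16): L=138 R=67
Round 5 (k=31): L=67 R=174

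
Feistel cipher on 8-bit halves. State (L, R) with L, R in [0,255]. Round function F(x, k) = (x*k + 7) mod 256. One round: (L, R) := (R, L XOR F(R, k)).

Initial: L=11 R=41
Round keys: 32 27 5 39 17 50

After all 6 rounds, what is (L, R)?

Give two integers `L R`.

Answer: 234 235

Derivation:
Round 1 (k=32): L=41 R=44
Round 2 (k=27): L=44 R=130
Round 3 (k=5): L=130 R=189
Round 4 (k=39): L=189 R=80
Round 5 (k=17): L=80 R=234
Round 6 (k=50): L=234 R=235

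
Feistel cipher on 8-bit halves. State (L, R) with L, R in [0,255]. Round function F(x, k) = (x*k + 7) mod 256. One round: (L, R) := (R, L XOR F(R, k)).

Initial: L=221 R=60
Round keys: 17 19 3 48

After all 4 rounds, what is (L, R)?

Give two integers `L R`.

Answer: 224 186

Derivation:
Round 1 (k=17): L=60 R=222
Round 2 (k=19): L=222 R=189
Round 3 (k=3): L=189 R=224
Round 4 (k=48): L=224 R=186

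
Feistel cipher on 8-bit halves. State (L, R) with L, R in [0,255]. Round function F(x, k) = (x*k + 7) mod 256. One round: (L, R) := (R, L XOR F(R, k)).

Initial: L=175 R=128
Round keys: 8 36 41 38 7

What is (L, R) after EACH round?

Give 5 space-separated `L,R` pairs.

Round 1 (k=8): L=128 R=168
Round 2 (k=36): L=168 R=39
Round 3 (k=41): L=39 R=238
Round 4 (k=38): L=238 R=124
Round 5 (k=7): L=124 R=133

Answer: 128,168 168,39 39,238 238,124 124,133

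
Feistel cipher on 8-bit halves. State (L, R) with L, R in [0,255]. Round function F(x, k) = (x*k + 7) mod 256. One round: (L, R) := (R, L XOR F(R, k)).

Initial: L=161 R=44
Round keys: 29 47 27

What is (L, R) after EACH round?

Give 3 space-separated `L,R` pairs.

Round 1 (k=29): L=44 R=162
Round 2 (k=47): L=162 R=233
Round 3 (k=27): L=233 R=56

Answer: 44,162 162,233 233,56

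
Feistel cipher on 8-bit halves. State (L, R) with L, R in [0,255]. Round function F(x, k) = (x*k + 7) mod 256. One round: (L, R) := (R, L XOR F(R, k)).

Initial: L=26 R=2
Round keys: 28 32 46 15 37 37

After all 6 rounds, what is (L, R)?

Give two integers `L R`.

Answer: 129 246

Derivation:
Round 1 (k=28): L=2 R=37
Round 2 (k=32): L=37 R=165
Round 3 (k=46): L=165 R=136
Round 4 (k=15): L=136 R=90
Round 5 (k=37): L=90 R=129
Round 6 (k=37): L=129 R=246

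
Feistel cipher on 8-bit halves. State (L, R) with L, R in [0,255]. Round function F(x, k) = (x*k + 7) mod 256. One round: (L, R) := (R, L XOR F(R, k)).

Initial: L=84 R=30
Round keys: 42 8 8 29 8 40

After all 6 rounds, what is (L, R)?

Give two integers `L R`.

Round 1 (k=42): L=30 R=167
Round 2 (k=8): L=167 R=33
Round 3 (k=8): L=33 R=168
Round 4 (k=29): L=168 R=46
Round 5 (k=8): L=46 R=223
Round 6 (k=40): L=223 R=241

Answer: 223 241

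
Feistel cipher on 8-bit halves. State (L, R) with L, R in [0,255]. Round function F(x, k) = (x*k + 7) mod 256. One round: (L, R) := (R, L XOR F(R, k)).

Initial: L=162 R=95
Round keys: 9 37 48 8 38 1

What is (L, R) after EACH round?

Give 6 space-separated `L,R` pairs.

Round 1 (k=9): L=95 R=252
Round 2 (k=37): L=252 R=44
Round 3 (k=48): L=44 R=187
Round 4 (k=8): L=187 R=243
Round 5 (k=38): L=243 R=162
Round 6 (k=1): L=162 R=90

Answer: 95,252 252,44 44,187 187,243 243,162 162,90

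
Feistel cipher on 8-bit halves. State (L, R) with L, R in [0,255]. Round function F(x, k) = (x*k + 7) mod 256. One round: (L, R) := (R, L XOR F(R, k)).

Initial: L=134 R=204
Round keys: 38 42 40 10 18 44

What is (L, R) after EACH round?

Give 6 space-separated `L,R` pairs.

Round 1 (k=38): L=204 R=201
Round 2 (k=42): L=201 R=205
Round 3 (k=40): L=205 R=198
Round 4 (k=10): L=198 R=14
Round 5 (k=18): L=14 R=197
Round 6 (k=44): L=197 R=237

Answer: 204,201 201,205 205,198 198,14 14,197 197,237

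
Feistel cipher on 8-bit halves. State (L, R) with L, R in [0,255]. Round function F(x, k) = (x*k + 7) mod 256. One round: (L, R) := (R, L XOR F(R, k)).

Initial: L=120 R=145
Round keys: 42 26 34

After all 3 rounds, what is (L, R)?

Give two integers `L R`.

Answer: 160 238

Derivation:
Round 1 (k=42): L=145 R=169
Round 2 (k=26): L=169 R=160
Round 3 (k=34): L=160 R=238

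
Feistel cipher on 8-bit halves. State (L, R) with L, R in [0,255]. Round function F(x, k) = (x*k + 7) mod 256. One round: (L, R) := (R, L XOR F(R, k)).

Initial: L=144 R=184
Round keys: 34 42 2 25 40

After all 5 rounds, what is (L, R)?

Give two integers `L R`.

Round 1 (k=34): L=184 R=231
Round 2 (k=42): L=231 R=85
Round 3 (k=2): L=85 R=86
Round 4 (k=25): L=86 R=56
Round 5 (k=40): L=56 R=145

Answer: 56 145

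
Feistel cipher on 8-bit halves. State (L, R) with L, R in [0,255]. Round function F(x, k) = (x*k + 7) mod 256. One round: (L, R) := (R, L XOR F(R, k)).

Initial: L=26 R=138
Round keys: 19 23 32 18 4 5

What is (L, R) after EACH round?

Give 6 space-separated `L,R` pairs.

Answer: 138,95 95,26 26,24 24,173 173,163 163,155

Derivation:
Round 1 (k=19): L=138 R=95
Round 2 (k=23): L=95 R=26
Round 3 (k=32): L=26 R=24
Round 4 (k=18): L=24 R=173
Round 5 (k=4): L=173 R=163
Round 6 (k=5): L=163 R=155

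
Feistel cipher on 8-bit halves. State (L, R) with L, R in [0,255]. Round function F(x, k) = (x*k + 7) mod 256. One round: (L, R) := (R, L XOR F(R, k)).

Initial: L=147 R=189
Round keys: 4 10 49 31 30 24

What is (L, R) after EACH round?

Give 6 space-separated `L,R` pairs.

Answer: 189,104 104,170 170,249 249,132 132,134 134,19

Derivation:
Round 1 (k=4): L=189 R=104
Round 2 (k=10): L=104 R=170
Round 3 (k=49): L=170 R=249
Round 4 (k=31): L=249 R=132
Round 5 (k=30): L=132 R=134
Round 6 (k=24): L=134 R=19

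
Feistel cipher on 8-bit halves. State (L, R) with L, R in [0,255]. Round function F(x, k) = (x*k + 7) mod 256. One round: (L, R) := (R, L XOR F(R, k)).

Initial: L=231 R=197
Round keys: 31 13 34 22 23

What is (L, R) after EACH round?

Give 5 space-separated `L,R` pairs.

Round 1 (k=31): L=197 R=5
Round 2 (k=13): L=5 R=141
Round 3 (k=34): L=141 R=196
Round 4 (k=22): L=196 R=82
Round 5 (k=23): L=82 R=161

Answer: 197,5 5,141 141,196 196,82 82,161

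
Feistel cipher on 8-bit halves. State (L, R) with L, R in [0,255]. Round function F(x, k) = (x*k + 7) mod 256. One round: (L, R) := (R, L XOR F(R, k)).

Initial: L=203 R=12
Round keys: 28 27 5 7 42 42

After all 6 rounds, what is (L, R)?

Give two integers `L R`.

Round 1 (k=28): L=12 R=156
Round 2 (k=27): L=156 R=119
Round 3 (k=5): L=119 R=198
Round 4 (k=7): L=198 R=6
Round 5 (k=42): L=6 R=197
Round 6 (k=42): L=197 R=95

Answer: 197 95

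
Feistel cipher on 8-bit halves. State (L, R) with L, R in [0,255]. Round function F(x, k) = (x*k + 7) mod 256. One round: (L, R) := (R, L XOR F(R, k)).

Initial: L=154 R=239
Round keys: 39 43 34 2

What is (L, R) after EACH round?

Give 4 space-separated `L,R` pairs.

Round 1 (k=39): L=239 R=234
Round 2 (k=43): L=234 R=186
Round 3 (k=34): L=186 R=81
Round 4 (k=2): L=81 R=19

Answer: 239,234 234,186 186,81 81,19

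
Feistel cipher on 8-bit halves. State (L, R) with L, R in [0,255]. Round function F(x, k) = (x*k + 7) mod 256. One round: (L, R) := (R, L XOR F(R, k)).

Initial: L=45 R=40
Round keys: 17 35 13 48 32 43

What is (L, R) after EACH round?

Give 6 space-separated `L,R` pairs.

Answer: 40,130 130,229 229,42 42,2 2,109 109,84

Derivation:
Round 1 (k=17): L=40 R=130
Round 2 (k=35): L=130 R=229
Round 3 (k=13): L=229 R=42
Round 4 (k=48): L=42 R=2
Round 5 (k=32): L=2 R=109
Round 6 (k=43): L=109 R=84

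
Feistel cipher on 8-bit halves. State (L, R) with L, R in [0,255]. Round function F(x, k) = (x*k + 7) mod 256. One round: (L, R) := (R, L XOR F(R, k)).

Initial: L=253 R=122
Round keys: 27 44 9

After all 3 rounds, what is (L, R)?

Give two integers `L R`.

Answer: 93 84

Derivation:
Round 1 (k=27): L=122 R=24
Round 2 (k=44): L=24 R=93
Round 3 (k=9): L=93 R=84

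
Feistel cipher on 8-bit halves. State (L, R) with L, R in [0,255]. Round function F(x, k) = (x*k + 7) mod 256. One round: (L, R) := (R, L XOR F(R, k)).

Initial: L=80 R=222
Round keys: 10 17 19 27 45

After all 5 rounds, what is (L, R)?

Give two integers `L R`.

Answer: 19 46

Derivation:
Round 1 (k=10): L=222 R=227
Round 2 (k=17): L=227 R=196
Round 3 (k=19): L=196 R=112
Round 4 (k=27): L=112 R=19
Round 5 (k=45): L=19 R=46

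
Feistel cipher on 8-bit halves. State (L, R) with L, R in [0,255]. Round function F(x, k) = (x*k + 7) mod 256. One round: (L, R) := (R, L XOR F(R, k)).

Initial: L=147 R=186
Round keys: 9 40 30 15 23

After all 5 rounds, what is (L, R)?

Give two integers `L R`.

Answer: 197 117

Derivation:
Round 1 (k=9): L=186 R=2
Round 2 (k=40): L=2 R=237
Round 3 (k=30): L=237 R=207
Round 4 (k=15): L=207 R=197
Round 5 (k=23): L=197 R=117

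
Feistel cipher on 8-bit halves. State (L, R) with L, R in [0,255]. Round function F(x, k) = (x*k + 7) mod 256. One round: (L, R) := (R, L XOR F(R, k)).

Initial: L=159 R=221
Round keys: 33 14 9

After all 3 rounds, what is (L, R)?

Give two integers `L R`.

Round 1 (k=33): L=221 R=27
Round 2 (k=14): L=27 R=92
Round 3 (k=9): L=92 R=88

Answer: 92 88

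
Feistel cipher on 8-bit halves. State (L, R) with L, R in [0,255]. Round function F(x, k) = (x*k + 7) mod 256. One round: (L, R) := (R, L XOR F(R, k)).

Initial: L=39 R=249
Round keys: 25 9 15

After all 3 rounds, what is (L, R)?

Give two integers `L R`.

Answer: 135 143

Derivation:
Round 1 (k=25): L=249 R=127
Round 2 (k=9): L=127 R=135
Round 3 (k=15): L=135 R=143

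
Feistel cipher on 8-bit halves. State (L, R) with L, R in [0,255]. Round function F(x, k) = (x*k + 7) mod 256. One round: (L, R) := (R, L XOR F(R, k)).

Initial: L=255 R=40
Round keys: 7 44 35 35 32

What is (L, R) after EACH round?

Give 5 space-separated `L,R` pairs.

Round 1 (k=7): L=40 R=224
Round 2 (k=44): L=224 R=175
Round 3 (k=35): L=175 R=20
Round 4 (k=35): L=20 R=108
Round 5 (k=32): L=108 R=147

Answer: 40,224 224,175 175,20 20,108 108,147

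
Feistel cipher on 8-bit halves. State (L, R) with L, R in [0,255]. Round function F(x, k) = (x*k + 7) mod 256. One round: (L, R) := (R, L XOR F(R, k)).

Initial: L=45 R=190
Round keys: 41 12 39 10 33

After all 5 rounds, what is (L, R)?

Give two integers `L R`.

Answer: 10 95

Derivation:
Round 1 (k=41): L=190 R=88
Round 2 (k=12): L=88 R=153
Round 3 (k=39): L=153 R=14
Round 4 (k=10): L=14 R=10
Round 5 (k=33): L=10 R=95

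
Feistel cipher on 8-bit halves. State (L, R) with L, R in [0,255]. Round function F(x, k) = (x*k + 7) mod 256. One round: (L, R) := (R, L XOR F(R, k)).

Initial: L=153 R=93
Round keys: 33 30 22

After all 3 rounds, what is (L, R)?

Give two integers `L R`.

Answer: 48 186

Derivation:
Round 1 (k=33): L=93 R=157
Round 2 (k=30): L=157 R=48
Round 3 (k=22): L=48 R=186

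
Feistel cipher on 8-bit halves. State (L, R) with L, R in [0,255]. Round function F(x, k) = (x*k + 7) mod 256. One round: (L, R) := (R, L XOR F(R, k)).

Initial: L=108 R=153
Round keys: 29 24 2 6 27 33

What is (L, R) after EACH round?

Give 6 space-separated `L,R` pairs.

Round 1 (k=29): L=153 R=48
Round 2 (k=24): L=48 R=30
Round 3 (k=2): L=30 R=115
Round 4 (k=6): L=115 R=167
Round 5 (k=27): L=167 R=215
Round 6 (k=33): L=215 R=25

Answer: 153,48 48,30 30,115 115,167 167,215 215,25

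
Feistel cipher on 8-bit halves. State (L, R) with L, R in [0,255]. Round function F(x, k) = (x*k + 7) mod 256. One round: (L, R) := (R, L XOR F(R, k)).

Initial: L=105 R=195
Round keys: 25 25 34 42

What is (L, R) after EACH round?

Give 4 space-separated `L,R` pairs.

Answer: 195,123 123,201 201,194 194,18

Derivation:
Round 1 (k=25): L=195 R=123
Round 2 (k=25): L=123 R=201
Round 3 (k=34): L=201 R=194
Round 4 (k=42): L=194 R=18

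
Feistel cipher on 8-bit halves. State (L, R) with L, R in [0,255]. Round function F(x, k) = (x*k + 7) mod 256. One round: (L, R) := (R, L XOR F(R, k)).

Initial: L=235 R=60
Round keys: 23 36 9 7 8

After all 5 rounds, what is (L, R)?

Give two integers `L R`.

Round 1 (k=23): L=60 R=128
Round 2 (k=36): L=128 R=59
Round 3 (k=9): L=59 R=154
Round 4 (k=7): L=154 R=6
Round 5 (k=8): L=6 R=173

Answer: 6 173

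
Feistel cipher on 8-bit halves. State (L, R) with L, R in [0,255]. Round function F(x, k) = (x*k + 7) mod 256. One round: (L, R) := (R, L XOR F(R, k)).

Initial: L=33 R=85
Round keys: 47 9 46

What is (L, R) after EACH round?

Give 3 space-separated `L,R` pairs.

Answer: 85,131 131,247 247,234

Derivation:
Round 1 (k=47): L=85 R=131
Round 2 (k=9): L=131 R=247
Round 3 (k=46): L=247 R=234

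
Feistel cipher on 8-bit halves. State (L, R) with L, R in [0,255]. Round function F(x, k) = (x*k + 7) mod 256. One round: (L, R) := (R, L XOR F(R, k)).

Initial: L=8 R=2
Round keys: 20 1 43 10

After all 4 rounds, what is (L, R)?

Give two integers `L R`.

Round 1 (k=20): L=2 R=39
Round 2 (k=1): L=39 R=44
Round 3 (k=43): L=44 R=76
Round 4 (k=10): L=76 R=211

Answer: 76 211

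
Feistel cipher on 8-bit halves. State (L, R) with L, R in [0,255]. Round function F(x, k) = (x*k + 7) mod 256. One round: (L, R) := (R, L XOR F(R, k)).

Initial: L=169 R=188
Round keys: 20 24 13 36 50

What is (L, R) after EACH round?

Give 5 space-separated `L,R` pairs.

Round 1 (k=20): L=188 R=30
Round 2 (k=24): L=30 R=107
Round 3 (k=13): L=107 R=104
Round 4 (k=36): L=104 R=204
Round 5 (k=50): L=204 R=183

Answer: 188,30 30,107 107,104 104,204 204,183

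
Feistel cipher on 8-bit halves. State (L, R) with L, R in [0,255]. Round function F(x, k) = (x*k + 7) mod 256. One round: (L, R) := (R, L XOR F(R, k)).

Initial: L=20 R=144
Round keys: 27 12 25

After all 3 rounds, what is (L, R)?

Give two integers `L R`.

Answer: 59 233

Derivation:
Round 1 (k=27): L=144 R=35
Round 2 (k=12): L=35 R=59
Round 3 (k=25): L=59 R=233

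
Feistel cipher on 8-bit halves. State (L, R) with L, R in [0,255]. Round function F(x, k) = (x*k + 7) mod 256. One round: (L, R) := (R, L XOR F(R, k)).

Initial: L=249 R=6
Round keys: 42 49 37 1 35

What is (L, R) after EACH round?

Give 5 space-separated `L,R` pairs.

Round 1 (k=42): L=6 R=250
Round 2 (k=49): L=250 R=231
Round 3 (k=37): L=231 R=144
Round 4 (k=1): L=144 R=112
Round 5 (k=35): L=112 R=199

Answer: 6,250 250,231 231,144 144,112 112,199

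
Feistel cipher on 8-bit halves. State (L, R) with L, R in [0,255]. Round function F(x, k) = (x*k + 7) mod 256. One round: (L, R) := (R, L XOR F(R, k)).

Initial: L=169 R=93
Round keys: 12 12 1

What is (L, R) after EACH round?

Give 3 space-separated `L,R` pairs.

Answer: 93,202 202,34 34,227

Derivation:
Round 1 (k=12): L=93 R=202
Round 2 (k=12): L=202 R=34
Round 3 (k=1): L=34 R=227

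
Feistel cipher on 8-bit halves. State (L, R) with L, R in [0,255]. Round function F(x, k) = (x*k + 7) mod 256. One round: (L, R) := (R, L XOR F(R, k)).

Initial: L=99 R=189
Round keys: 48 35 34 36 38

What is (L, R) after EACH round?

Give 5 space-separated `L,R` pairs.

Round 1 (k=48): L=189 R=20
Round 2 (k=35): L=20 R=126
Round 3 (k=34): L=126 R=215
Round 4 (k=36): L=215 R=61
Round 5 (k=38): L=61 R=194

Answer: 189,20 20,126 126,215 215,61 61,194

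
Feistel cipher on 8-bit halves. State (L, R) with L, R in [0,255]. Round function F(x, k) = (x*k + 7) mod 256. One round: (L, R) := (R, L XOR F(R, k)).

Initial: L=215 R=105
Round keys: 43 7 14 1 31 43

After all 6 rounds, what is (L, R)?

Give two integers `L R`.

Answer: 19 32

Derivation:
Round 1 (k=43): L=105 R=125
Round 2 (k=7): L=125 R=27
Round 3 (k=14): L=27 R=252
Round 4 (k=1): L=252 R=24
Round 5 (k=31): L=24 R=19
Round 6 (k=43): L=19 R=32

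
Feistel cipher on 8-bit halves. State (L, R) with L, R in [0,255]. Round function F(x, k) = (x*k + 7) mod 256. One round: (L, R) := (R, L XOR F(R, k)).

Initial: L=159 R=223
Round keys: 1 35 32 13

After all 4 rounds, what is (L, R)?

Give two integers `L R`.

Answer: 222 0

Derivation:
Round 1 (k=1): L=223 R=121
Round 2 (k=35): L=121 R=77
Round 3 (k=32): L=77 R=222
Round 4 (k=13): L=222 R=0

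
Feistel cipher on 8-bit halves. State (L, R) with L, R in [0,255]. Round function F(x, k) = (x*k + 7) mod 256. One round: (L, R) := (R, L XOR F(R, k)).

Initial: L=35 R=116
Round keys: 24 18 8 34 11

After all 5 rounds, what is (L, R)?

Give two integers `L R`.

Round 1 (k=24): L=116 R=196
Round 2 (k=18): L=196 R=187
Round 3 (k=8): L=187 R=27
Round 4 (k=34): L=27 R=38
Round 5 (k=11): L=38 R=178

Answer: 38 178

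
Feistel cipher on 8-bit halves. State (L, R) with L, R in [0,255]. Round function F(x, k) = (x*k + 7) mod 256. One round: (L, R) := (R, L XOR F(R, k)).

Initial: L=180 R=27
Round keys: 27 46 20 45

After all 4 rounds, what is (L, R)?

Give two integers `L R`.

Round 1 (k=27): L=27 R=84
Round 2 (k=46): L=84 R=4
Round 3 (k=20): L=4 R=3
Round 4 (k=45): L=3 R=138

Answer: 3 138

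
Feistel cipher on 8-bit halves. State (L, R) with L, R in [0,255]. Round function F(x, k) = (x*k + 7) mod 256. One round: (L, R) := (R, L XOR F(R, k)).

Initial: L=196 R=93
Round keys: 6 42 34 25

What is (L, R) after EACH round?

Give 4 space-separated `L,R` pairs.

Round 1 (k=6): L=93 R=241
Round 2 (k=42): L=241 R=204
Round 3 (k=34): L=204 R=238
Round 4 (k=25): L=238 R=137

Answer: 93,241 241,204 204,238 238,137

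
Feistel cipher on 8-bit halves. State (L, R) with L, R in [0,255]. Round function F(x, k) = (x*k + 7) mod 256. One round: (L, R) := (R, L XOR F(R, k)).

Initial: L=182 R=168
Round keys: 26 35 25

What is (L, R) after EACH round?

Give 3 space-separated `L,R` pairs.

Round 1 (k=26): L=168 R=161
Round 2 (k=35): L=161 R=162
Round 3 (k=25): L=162 R=120

Answer: 168,161 161,162 162,120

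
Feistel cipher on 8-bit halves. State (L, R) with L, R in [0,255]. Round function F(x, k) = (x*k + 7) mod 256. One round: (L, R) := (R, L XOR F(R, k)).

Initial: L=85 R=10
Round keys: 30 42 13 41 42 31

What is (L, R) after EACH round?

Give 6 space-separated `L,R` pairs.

Answer: 10,102 102,201 201,90 90,184 184,109 109,130

Derivation:
Round 1 (k=30): L=10 R=102
Round 2 (k=42): L=102 R=201
Round 3 (k=13): L=201 R=90
Round 4 (k=41): L=90 R=184
Round 5 (k=42): L=184 R=109
Round 6 (k=31): L=109 R=130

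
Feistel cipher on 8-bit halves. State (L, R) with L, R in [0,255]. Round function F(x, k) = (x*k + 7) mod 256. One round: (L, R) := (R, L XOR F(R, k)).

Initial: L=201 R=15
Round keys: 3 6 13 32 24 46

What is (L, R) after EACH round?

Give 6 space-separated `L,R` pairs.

Answer: 15,253 253,250 250,68 68,125 125,251 251,92

Derivation:
Round 1 (k=3): L=15 R=253
Round 2 (k=6): L=253 R=250
Round 3 (k=13): L=250 R=68
Round 4 (k=32): L=68 R=125
Round 5 (k=24): L=125 R=251
Round 6 (k=46): L=251 R=92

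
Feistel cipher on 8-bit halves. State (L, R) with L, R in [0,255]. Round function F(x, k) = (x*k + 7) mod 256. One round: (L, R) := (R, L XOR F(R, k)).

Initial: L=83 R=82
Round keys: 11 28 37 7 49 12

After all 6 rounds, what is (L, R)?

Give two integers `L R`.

Round 1 (k=11): L=82 R=222
Round 2 (k=28): L=222 R=29
Round 3 (k=37): L=29 R=230
Round 4 (k=7): L=230 R=76
Round 5 (k=49): L=76 R=117
Round 6 (k=12): L=117 R=207

Answer: 117 207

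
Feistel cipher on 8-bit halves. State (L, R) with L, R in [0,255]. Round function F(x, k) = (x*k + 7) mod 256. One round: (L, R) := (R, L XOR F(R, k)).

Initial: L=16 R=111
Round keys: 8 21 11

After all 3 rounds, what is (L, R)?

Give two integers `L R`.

Round 1 (k=8): L=111 R=111
Round 2 (k=21): L=111 R=77
Round 3 (k=11): L=77 R=57

Answer: 77 57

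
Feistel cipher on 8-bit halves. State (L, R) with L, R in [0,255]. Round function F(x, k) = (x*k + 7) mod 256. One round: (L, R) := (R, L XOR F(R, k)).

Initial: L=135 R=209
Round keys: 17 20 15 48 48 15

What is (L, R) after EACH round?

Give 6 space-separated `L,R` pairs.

Answer: 209,111 111,98 98,170 170,133 133,93 93,255

Derivation:
Round 1 (k=17): L=209 R=111
Round 2 (k=20): L=111 R=98
Round 3 (k=15): L=98 R=170
Round 4 (k=48): L=170 R=133
Round 5 (k=48): L=133 R=93
Round 6 (k=15): L=93 R=255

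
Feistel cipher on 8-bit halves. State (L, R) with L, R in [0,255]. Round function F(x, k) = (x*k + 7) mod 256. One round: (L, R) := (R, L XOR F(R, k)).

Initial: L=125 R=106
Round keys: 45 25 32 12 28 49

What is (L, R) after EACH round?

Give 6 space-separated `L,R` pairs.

Answer: 106,212 212,209 209,243 243,186 186,172 172,73

Derivation:
Round 1 (k=45): L=106 R=212
Round 2 (k=25): L=212 R=209
Round 3 (k=32): L=209 R=243
Round 4 (k=12): L=243 R=186
Round 5 (k=28): L=186 R=172
Round 6 (k=49): L=172 R=73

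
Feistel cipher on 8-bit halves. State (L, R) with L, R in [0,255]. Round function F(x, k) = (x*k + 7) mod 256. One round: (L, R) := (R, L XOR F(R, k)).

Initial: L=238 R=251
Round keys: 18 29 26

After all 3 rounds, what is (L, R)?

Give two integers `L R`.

Answer: 101 10

Derivation:
Round 1 (k=18): L=251 R=67
Round 2 (k=29): L=67 R=101
Round 3 (k=26): L=101 R=10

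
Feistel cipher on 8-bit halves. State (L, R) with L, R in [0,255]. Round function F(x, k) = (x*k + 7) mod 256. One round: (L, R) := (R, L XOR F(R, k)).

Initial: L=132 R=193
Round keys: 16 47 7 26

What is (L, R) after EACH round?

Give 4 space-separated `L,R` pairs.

Answer: 193,147 147,197 197,249 249,148

Derivation:
Round 1 (k=16): L=193 R=147
Round 2 (k=47): L=147 R=197
Round 3 (k=7): L=197 R=249
Round 4 (k=26): L=249 R=148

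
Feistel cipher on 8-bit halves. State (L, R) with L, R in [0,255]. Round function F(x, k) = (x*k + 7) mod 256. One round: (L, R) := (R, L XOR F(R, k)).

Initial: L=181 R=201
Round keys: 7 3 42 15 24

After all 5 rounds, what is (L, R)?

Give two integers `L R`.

Answer: 220 213

Derivation:
Round 1 (k=7): L=201 R=51
Round 2 (k=3): L=51 R=105
Round 3 (k=42): L=105 R=114
Round 4 (k=15): L=114 R=220
Round 5 (k=24): L=220 R=213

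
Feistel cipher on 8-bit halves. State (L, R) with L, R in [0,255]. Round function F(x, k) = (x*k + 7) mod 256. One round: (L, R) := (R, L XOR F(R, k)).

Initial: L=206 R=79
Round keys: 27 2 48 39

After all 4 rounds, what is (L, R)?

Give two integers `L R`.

Round 1 (k=27): L=79 R=146
Round 2 (k=2): L=146 R=100
Round 3 (k=48): L=100 R=85
Round 4 (k=39): L=85 R=158

Answer: 85 158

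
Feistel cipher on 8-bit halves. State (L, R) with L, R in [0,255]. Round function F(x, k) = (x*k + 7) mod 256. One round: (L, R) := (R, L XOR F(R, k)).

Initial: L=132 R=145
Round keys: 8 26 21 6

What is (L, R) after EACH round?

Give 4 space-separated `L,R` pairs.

Round 1 (k=8): L=145 R=11
Round 2 (k=26): L=11 R=180
Round 3 (k=21): L=180 R=192
Round 4 (k=6): L=192 R=51

Answer: 145,11 11,180 180,192 192,51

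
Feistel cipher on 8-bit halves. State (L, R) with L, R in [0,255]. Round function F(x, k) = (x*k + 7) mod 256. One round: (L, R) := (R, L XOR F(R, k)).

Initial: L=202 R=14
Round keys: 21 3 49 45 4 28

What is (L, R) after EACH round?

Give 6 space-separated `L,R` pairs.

Answer: 14,231 231,178 178,254 254,31 31,125 125,172

Derivation:
Round 1 (k=21): L=14 R=231
Round 2 (k=3): L=231 R=178
Round 3 (k=49): L=178 R=254
Round 4 (k=45): L=254 R=31
Round 5 (k=4): L=31 R=125
Round 6 (k=28): L=125 R=172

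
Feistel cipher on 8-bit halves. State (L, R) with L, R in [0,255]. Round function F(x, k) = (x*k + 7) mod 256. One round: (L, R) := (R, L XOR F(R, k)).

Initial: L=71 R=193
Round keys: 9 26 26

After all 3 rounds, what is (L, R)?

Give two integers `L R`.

Round 1 (k=9): L=193 R=151
Round 2 (k=26): L=151 R=156
Round 3 (k=26): L=156 R=72

Answer: 156 72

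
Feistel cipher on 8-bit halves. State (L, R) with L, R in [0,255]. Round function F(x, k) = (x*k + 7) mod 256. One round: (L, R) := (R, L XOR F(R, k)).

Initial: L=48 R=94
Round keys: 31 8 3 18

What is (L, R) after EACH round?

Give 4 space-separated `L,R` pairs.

Answer: 94,89 89,145 145,227 227,108

Derivation:
Round 1 (k=31): L=94 R=89
Round 2 (k=8): L=89 R=145
Round 3 (k=3): L=145 R=227
Round 4 (k=18): L=227 R=108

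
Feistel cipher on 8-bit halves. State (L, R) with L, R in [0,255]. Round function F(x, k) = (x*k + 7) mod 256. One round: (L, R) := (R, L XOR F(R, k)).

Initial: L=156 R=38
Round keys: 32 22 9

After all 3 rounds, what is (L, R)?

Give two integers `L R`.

Answer: 255 165

Derivation:
Round 1 (k=32): L=38 R=91
Round 2 (k=22): L=91 R=255
Round 3 (k=9): L=255 R=165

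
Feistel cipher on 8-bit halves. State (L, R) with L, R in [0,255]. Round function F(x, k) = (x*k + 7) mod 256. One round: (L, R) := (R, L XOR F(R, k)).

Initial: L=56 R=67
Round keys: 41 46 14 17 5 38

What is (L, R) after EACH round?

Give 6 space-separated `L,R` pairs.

Round 1 (k=41): L=67 R=250
Round 2 (k=46): L=250 R=176
Round 3 (k=14): L=176 R=93
Round 4 (k=17): L=93 R=132
Round 5 (k=5): L=132 R=198
Round 6 (k=38): L=198 R=239

Answer: 67,250 250,176 176,93 93,132 132,198 198,239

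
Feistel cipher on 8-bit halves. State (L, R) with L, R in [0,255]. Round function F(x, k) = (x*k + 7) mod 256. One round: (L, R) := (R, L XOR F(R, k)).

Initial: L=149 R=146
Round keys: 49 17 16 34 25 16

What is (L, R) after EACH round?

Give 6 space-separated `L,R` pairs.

Answer: 146,108 108,161 161,123 123,252 252,216 216,123

Derivation:
Round 1 (k=49): L=146 R=108
Round 2 (k=17): L=108 R=161
Round 3 (k=16): L=161 R=123
Round 4 (k=34): L=123 R=252
Round 5 (k=25): L=252 R=216
Round 6 (k=16): L=216 R=123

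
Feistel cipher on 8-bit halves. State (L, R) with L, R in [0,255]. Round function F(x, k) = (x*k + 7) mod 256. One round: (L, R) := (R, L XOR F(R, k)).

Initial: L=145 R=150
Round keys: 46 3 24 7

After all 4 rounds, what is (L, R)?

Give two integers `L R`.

Answer: 165 89

Derivation:
Round 1 (k=46): L=150 R=106
Round 2 (k=3): L=106 R=211
Round 3 (k=24): L=211 R=165
Round 4 (k=7): L=165 R=89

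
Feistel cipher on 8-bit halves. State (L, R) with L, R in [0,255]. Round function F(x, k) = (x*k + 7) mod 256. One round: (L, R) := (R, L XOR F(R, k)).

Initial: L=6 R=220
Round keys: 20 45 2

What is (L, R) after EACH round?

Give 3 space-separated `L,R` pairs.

Answer: 220,49 49,120 120,198

Derivation:
Round 1 (k=20): L=220 R=49
Round 2 (k=45): L=49 R=120
Round 3 (k=2): L=120 R=198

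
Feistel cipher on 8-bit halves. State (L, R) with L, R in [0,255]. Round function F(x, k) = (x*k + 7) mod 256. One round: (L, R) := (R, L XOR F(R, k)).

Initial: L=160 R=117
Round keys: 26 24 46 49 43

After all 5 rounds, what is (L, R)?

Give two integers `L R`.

Round 1 (k=26): L=117 R=73
Round 2 (k=24): L=73 R=170
Round 3 (k=46): L=170 R=218
Round 4 (k=49): L=218 R=107
Round 5 (k=43): L=107 R=218

Answer: 107 218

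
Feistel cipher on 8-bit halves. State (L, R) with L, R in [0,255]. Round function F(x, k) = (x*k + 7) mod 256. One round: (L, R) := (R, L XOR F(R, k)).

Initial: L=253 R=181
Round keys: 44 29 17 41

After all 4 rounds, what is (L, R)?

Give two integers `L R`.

Round 1 (k=44): L=181 R=222
Round 2 (k=29): L=222 R=152
Round 3 (k=17): L=152 R=193
Round 4 (k=41): L=193 R=104

Answer: 193 104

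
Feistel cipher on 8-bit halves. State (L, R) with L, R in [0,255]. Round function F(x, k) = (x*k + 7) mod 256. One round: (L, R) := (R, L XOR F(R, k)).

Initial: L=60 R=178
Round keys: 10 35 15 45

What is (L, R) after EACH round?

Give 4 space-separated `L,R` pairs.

Answer: 178,199 199,142 142,158 158,67

Derivation:
Round 1 (k=10): L=178 R=199
Round 2 (k=35): L=199 R=142
Round 3 (k=15): L=142 R=158
Round 4 (k=45): L=158 R=67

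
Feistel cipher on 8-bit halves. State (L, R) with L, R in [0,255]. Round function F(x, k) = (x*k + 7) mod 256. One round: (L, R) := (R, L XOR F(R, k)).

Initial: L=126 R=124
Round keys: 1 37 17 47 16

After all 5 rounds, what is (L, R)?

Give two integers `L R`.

Round 1 (k=1): L=124 R=253
Round 2 (k=37): L=253 R=228
Round 3 (k=17): L=228 R=214
Round 4 (k=47): L=214 R=181
Round 5 (k=16): L=181 R=129

Answer: 181 129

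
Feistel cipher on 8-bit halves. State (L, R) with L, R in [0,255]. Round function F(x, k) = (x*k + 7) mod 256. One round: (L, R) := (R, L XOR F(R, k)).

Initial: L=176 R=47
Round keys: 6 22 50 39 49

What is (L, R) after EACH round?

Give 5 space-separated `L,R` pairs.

Round 1 (k=6): L=47 R=145
Round 2 (k=22): L=145 R=82
Round 3 (k=50): L=82 R=154
Round 4 (k=39): L=154 R=47
Round 5 (k=49): L=47 R=156

Answer: 47,145 145,82 82,154 154,47 47,156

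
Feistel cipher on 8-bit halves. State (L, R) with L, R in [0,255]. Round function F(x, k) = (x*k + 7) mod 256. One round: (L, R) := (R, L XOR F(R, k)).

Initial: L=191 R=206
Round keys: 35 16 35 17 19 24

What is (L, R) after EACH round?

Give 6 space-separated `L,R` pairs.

Answer: 206,142 142,41 41,44 44,218 218,25 25,133

Derivation:
Round 1 (k=35): L=206 R=142
Round 2 (k=16): L=142 R=41
Round 3 (k=35): L=41 R=44
Round 4 (k=17): L=44 R=218
Round 5 (k=19): L=218 R=25
Round 6 (k=24): L=25 R=133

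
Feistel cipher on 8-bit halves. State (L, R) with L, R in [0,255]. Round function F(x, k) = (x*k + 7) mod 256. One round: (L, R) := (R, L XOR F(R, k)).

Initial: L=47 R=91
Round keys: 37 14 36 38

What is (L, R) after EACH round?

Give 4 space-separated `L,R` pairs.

Answer: 91,1 1,78 78,254 254,245

Derivation:
Round 1 (k=37): L=91 R=1
Round 2 (k=14): L=1 R=78
Round 3 (k=36): L=78 R=254
Round 4 (k=38): L=254 R=245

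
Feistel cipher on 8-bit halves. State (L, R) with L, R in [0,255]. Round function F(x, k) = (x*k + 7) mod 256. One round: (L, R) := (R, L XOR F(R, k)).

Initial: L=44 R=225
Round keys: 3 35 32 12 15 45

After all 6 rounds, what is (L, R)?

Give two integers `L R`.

Answer: 141 123

Derivation:
Round 1 (k=3): L=225 R=134
Round 2 (k=35): L=134 R=184
Round 3 (k=32): L=184 R=129
Round 4 (k=12): L=129 R=171
Round 5 (k=15): L=171 R=141
Round 6 (k=45): L=141 R=123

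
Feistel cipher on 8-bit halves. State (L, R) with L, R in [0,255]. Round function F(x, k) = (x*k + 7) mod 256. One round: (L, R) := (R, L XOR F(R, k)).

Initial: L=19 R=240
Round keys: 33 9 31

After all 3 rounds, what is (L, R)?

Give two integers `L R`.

Round 1 (k=33): L=240 R=228
Round 2 (k=9): L=228 R=251
Round 3 (k=31): L=251 R=136

Answer: 251 136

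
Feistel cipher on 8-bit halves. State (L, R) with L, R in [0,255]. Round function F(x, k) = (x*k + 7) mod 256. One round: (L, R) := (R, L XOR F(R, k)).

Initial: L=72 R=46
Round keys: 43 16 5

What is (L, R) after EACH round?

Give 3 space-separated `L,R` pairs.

Answer: 46,137 137,185 185,45

Derivation:
Round 1 (k=43): L=46 R=137
Round 2 (k=16): L=137 R=185
Round 3 (k=5): L=185 R=45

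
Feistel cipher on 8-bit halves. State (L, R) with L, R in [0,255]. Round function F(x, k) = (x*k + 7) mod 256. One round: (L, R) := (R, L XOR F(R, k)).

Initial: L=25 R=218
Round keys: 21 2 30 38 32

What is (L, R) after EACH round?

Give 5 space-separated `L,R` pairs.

Round 1 (k=21): L=218 R=240
Round 2 (k=2): L=240 R=61
Round 3 (k=30): L=61 R=221
Round 4 (k=38): L=221 R=232
Round 5 (k=32): L=232 R=218

Answer: 218,240 240,61 61,221 221,232 232,218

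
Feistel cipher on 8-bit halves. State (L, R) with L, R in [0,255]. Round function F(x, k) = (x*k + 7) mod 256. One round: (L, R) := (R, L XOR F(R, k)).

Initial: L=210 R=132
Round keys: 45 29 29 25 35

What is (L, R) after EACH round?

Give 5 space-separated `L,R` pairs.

Answer: 132,233 233,232 232,166 166,213 213,128

Derivation:
Round 1 (k=45): L=132 R=233
Round 2 (k=29): L=233 R=232
Round 3 (k=29): L=232 R=166
Round 4 (k=25): L=166 R=213
Round 5 (k=35): L=213 R=128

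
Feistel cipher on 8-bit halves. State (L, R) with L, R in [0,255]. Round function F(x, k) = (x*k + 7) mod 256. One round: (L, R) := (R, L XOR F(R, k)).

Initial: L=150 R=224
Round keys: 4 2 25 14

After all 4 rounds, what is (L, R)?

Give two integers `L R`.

Round 1 (k=4): L=224 R=17
Round 2 (k=2): L=17 R=201
Round 3 (k=25): L=201 R=185
Round 4 (k=14): L=185 R=236

Answer: 185 236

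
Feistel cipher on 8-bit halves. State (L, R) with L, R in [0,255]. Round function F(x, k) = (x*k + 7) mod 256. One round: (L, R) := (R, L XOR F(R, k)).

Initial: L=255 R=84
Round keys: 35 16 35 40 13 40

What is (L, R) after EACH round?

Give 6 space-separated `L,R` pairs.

Round 1 (k=35): L=84 R=124
Round 2 (k=16): L=124 R=147
Round 3 (k=35): L=147 R=92
Round 4 (k=40): L=92 R=244
Round 5 (k=13): L=244 R=55
Round 6 (k=40): L=55 R=107

Answer: 84,124 124,147 147,92 92,244 244,55 55,107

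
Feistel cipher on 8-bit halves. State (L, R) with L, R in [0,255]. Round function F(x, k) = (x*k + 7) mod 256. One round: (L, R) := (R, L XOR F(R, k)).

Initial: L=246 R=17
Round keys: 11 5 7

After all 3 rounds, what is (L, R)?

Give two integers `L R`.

Answer: 26 137

Derivation:
Round 1 (k=11): L=17 R=52
Round 2 (k=5): L=52 R=26
Round 3 (k=7): L=26 R=137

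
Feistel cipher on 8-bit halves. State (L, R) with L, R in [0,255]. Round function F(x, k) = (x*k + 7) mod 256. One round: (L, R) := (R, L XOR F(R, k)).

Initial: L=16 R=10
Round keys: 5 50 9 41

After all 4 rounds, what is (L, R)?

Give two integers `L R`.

Answer: 11 201

Derivation:
Round 1 (k=5): L=10 R=41
Round 2 (k=50): L=41 R=3
Round 3 (k=9): L=3 R=11
Round 4 (k=41): L=11 R=201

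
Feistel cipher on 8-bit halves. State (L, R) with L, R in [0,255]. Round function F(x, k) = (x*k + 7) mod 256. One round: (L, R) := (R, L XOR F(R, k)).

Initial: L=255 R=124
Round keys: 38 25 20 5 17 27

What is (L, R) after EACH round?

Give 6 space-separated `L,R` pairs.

Round 1 (k=38): L=124 R=144
Round 2 (k=25): L=144 R=107
Round 3 (k=20): L=107 R=243
Round 4 (k=5): L=243 R=173
Round 5 (k=17): L=173 R=119
Round 6 (k=27): L=119 R=57

Answer: 124,144 144,107 107,243 243,173 173,119 119,57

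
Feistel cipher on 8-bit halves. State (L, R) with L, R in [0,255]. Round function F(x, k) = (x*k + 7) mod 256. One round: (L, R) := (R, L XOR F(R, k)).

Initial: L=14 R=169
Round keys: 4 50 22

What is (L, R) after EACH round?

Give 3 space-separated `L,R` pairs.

Answer: 169,165 165,232 232,82

Derivation:
Round 1 (k=4): L=169 R=165
Round 2 (k=50): L=165 R=232
Round 3 (k=22): L=232 R=82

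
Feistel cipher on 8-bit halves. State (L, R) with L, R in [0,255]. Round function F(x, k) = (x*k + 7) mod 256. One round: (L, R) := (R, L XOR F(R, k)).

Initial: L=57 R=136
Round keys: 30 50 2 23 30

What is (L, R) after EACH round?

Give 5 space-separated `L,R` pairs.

Round 1 (k=30): L=136 R=206
Round 2 (k=50): L=206 R=203
Round 3 (k=2): L=203 R=83
Round 4 (k=23): L=83 R=183
Round 5 (k=30): L=183 R=42

Answer: 136,206 206,203 203,83 83,183 183,42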